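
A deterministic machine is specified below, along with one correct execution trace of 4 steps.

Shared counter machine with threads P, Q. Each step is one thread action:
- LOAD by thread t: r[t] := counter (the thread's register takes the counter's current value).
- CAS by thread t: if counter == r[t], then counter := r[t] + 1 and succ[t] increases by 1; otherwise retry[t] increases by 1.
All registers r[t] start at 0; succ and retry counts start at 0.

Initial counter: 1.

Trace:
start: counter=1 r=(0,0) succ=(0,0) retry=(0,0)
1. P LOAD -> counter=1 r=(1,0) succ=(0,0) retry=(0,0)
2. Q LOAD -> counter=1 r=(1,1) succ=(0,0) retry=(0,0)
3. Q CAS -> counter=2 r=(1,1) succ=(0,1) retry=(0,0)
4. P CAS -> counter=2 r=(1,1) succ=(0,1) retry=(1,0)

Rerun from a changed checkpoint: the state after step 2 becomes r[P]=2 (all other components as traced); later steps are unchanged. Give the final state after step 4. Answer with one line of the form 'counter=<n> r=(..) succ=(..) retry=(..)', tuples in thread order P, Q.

state after step 2 := counter=1 r=(2,1) succ=(0,0) retry=(0,0)
3. Q CAS -> counter=2 r=(2,1) succ=(0,1) retry=(0,0)
4. P CAS -> counter=3 r=(2,1) succ=(1,1) retry=(0,0)

counter=3 r=(2,1) succ=(1,1) retry=(0,0)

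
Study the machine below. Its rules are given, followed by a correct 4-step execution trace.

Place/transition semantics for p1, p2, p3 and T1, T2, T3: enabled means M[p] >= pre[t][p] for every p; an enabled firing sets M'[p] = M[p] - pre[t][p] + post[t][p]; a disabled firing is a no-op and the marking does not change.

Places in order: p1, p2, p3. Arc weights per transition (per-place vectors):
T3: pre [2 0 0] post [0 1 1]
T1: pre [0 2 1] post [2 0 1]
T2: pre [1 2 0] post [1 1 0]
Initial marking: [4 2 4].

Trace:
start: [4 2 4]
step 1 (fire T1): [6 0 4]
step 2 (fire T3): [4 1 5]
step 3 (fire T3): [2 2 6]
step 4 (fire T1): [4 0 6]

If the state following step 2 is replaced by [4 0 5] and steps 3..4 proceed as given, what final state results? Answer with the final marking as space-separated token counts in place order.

state after step 2 := [4 0 5]
step 3 (fire T3): [2 1 6]
step 4 (fire T1): [2 1 6]

2 1 6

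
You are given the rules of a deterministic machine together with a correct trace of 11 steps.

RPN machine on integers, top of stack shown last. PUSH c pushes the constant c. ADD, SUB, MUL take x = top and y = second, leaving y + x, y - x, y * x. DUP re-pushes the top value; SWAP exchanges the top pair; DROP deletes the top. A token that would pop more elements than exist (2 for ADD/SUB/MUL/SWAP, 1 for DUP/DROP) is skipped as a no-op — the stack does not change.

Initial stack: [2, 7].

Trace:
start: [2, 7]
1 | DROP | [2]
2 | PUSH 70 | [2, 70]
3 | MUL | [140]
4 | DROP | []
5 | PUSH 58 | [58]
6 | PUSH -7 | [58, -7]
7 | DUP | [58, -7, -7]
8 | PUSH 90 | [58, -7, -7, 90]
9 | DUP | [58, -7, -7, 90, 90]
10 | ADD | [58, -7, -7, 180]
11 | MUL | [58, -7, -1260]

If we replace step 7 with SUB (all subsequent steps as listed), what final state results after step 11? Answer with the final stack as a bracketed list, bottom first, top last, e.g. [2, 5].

(re-executing from step 7 with the substitution; state before step 7: [58, -7])
7 | SUB | [65]
8 | PUSH 90 | [65, 90]
9 | DUP | [65, 90, 90]
10 | ADD | [65, 180]
11 | MUL | [11700]

[11700]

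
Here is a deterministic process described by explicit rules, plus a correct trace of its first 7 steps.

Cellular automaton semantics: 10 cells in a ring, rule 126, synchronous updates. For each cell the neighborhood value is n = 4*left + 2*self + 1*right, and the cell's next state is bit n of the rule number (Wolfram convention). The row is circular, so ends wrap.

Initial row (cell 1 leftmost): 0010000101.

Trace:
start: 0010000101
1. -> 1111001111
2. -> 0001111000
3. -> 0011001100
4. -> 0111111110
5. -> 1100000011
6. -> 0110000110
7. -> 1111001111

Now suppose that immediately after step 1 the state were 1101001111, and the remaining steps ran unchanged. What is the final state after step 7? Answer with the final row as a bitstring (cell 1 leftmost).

1111111100

state after step 1 := 1101001111
2. -> 0111111000
3. -> 1100001100
4. -> 1110011111
5. -> 0011110000
6. -> 0110011000
7. -> 1111111100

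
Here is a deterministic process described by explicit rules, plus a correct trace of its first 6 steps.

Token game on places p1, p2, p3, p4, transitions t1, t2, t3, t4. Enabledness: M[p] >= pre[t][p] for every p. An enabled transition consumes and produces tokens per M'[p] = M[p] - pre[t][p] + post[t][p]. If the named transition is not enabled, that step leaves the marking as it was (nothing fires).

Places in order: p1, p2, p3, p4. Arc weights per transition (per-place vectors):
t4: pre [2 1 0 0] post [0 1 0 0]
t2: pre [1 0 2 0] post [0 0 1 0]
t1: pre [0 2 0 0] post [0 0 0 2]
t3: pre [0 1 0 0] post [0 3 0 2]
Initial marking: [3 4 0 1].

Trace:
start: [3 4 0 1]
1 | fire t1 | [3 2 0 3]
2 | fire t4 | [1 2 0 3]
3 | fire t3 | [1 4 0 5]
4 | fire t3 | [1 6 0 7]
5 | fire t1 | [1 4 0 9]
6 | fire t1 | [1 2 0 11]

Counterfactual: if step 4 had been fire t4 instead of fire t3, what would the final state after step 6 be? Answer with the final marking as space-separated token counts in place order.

1 0 0 9

(re-executing from step 4 with the substitution; state before step 4: [1 4 0 5])
4 | fire t4 | [1 4 0 5]
5 | fire t1 | [1 2 0 7]
6 | fire t1 | [1 0 0 9]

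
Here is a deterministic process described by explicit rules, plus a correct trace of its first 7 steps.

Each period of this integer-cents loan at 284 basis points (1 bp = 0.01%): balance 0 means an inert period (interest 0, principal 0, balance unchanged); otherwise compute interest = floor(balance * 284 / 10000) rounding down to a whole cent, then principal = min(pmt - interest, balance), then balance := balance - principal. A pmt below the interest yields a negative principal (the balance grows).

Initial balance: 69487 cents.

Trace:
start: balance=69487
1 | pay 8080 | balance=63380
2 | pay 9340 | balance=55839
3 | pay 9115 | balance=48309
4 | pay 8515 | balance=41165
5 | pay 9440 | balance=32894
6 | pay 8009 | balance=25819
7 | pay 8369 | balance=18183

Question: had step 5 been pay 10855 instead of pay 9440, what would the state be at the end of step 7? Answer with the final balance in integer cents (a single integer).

(re-executing from step 5 with the substitution; state before step 5: balance=41165)
5 | pay 10855 | balance=31479
6 | pay 8009 | balance=24364
7 | pay 8369 | balance=16686

16686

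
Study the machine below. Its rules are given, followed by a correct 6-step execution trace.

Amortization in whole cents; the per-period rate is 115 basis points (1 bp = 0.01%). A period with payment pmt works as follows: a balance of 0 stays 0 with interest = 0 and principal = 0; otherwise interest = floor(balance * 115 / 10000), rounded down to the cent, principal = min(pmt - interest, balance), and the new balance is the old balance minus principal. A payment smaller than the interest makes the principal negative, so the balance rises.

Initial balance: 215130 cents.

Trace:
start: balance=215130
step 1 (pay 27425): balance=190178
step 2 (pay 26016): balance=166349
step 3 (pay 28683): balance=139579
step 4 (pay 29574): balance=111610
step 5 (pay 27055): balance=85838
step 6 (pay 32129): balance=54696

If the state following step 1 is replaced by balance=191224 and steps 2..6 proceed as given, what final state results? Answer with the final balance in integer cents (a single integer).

55802

state after step 1 := balance=191224
step 2 (pay 26016): balance=167407
step 3 (pay 28683): balance=140649
step 4 (pay 29574): balance=112692
step 5 (pay 27055): balance=86932
step 6 (pay 32129): balance=55802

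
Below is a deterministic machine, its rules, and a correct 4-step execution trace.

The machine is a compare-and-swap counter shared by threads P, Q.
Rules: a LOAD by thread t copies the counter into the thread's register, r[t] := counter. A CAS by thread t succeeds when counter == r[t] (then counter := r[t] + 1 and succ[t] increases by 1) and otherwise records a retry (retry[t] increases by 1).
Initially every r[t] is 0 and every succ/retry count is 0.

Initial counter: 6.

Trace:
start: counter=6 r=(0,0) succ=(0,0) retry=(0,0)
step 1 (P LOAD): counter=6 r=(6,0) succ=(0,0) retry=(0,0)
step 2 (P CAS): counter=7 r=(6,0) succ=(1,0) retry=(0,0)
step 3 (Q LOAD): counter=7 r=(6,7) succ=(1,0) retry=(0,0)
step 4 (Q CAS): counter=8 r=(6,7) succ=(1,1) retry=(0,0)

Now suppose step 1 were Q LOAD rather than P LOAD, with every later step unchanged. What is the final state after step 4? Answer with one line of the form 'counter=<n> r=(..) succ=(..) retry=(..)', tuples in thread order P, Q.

counter=7 r=(0,6) succ=(0,1) retry=(1,0)

(re-executing from step 1 with the substitution; state before step 1: counter=6 r=(0,0) succ=(0,0) retry=(0,0))
step 1 (Q LOAD): counter=6 r=(0,6) succ=(0,0) retry=(0,0)
step 2 (P CAS): counter=6 r=(0,6) succ=(0,0) retry=(1,0)
step 3 (Q LOAD): counter=6 r=(0,6) succ=(0,0) retry=(1,0)
step 4 (Q CAS): counter=7 r=(0,6) succ=(0,1) retry=(1,0)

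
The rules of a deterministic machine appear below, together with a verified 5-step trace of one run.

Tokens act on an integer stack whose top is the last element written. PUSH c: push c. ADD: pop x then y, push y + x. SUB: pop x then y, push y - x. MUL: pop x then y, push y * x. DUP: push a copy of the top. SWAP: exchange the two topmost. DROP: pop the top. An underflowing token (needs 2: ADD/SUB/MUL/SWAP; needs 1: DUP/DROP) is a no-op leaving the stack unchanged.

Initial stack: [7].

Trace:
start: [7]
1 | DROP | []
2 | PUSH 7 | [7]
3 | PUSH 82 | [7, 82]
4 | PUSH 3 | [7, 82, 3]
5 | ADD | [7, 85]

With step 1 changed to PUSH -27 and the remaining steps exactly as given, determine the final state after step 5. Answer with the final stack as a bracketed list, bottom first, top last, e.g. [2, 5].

[7, -27, 7, 85]

(re-executing from step 1 with the substitution; state before step 1: [7])
1 | PUSH -27 | [7, -27]
2 | PUSH 7 | [7, -27, 7]
3 | PUSH 82 | [7, -27, 7, 82]
4 | PUSH 3 | [7, -27, 7, 82, 3]
5 | ADD | [7, -27, 7, 85]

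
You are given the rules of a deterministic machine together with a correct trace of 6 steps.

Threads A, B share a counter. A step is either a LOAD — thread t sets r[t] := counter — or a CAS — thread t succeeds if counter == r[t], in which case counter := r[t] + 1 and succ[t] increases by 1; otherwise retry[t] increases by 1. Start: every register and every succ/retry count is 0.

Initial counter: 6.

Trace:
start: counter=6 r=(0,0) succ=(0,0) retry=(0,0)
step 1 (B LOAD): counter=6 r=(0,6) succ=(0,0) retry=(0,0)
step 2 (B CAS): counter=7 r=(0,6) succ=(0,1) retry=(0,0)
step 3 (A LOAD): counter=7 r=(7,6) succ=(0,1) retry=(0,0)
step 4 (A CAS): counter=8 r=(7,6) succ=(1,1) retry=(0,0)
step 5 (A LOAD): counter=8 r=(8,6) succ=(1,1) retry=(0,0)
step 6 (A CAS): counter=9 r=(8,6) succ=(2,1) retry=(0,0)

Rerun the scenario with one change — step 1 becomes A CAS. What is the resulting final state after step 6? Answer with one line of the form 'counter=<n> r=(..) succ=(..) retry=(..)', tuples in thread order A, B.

(re-executing from step 1 with the substitution; state before step 1: counter=6 r=(0,0) succ=(0,0) retry=(0,0))
step 1 (A CAS): counter=6 r=(0,0) succ=(0,0) retry=(1,0)
step 2 (B CAS): counter=6 r=(0,0) succ=(0,0) retry=(1,1)
step 3 (A LOAD): counter=6 r=(6,0) succ=(0,0) retry=(1,1)
step 4 (A CAS): counter=7 r=(6,0) succ=(1,0) retry=(1,1)
step 5 (A LOAD): counter=7 r=(7,0) succ=(1,0) retry=(1,1)
step 6 (A CAS): counter=8 r=(7,0) succ=(2,0) retry=(1,1)

counter=8 r=(7,0) succ=(2,0) retry=(1,1)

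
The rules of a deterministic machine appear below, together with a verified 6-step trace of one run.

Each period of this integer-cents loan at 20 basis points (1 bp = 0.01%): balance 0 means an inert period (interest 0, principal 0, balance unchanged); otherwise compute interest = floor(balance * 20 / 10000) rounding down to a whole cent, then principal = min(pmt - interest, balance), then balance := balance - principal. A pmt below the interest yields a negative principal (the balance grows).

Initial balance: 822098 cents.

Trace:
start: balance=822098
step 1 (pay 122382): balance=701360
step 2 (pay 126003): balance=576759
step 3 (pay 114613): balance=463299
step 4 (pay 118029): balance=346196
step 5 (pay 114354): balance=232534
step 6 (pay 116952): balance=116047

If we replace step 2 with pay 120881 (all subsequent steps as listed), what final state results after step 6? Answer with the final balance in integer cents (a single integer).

(re-executing from step 2 with the substitution; state before step 2: balance=701360)
step 2 (pay 120881): balance=581881
step 3 (pay 114613): balance=468431
step 4 (pay 118029): balance=351338
step 5 (pay 114354): balance=237686
step 6 (pay 116952): balance=121209

121209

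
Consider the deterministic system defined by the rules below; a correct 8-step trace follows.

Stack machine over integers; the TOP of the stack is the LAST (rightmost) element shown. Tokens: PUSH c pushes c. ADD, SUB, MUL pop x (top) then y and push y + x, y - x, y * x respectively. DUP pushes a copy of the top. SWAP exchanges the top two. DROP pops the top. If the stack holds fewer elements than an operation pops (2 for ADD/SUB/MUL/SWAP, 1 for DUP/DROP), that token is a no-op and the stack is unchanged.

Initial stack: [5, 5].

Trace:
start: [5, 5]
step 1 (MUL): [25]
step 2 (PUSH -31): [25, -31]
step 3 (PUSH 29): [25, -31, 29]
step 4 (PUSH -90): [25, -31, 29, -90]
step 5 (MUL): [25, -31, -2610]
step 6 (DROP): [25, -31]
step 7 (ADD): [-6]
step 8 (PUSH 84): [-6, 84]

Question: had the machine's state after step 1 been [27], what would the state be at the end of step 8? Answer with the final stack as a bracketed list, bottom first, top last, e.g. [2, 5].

state after step 1 := [27]
step 2 (PUSH -31): [27, -31]
step 3 (PUSH 29): [27, -31, 29]
step 4 (PUSH -90): [27, -31, 29, -90]
step 5 (MUL): [27, -31, -2610]
step 6 (DROP): [27, -31]
step 7 (ADD): [-4]
step 8 (PUSH 84): [-4, 84]

[-4, 84]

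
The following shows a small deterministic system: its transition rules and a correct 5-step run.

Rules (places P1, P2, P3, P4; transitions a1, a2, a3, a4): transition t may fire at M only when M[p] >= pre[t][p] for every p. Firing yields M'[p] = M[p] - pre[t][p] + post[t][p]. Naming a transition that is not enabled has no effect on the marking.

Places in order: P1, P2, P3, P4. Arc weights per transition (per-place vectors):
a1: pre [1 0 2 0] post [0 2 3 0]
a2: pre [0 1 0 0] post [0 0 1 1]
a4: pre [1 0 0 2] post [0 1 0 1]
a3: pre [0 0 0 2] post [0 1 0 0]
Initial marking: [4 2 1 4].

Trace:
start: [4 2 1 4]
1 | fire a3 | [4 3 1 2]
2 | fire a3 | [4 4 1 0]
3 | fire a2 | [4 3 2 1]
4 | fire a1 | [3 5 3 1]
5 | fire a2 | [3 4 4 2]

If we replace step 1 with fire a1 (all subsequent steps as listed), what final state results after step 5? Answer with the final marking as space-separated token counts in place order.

(re-executing from step 1 with the substitution; state before step 1: [4 2 1 4])
1 | fire a1 | [4 2 1 4]
2 | fire a3 | [4 3 1 2]
3 | fire a2 | [4 2 2 3]
4 | fire a1 | [3 4 3 3]
5 | fire a2 | [3 3 4 4]

3 3 4 4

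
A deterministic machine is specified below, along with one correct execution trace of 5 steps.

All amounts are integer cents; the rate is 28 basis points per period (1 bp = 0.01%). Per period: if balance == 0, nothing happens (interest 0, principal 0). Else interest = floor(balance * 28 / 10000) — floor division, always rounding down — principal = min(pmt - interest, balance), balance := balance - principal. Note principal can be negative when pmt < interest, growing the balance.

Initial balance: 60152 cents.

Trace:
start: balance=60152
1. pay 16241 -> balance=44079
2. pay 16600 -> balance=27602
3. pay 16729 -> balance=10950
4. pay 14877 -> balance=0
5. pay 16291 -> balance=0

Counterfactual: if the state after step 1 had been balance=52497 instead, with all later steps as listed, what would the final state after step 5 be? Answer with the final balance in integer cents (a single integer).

state after step 1 := balance=52497
2. pay 16600 -> balance=36043
3. pay 16729 -> balance=19414
4. pay 14877 -> balance=4591
5. pay 16291 -> balance=0

0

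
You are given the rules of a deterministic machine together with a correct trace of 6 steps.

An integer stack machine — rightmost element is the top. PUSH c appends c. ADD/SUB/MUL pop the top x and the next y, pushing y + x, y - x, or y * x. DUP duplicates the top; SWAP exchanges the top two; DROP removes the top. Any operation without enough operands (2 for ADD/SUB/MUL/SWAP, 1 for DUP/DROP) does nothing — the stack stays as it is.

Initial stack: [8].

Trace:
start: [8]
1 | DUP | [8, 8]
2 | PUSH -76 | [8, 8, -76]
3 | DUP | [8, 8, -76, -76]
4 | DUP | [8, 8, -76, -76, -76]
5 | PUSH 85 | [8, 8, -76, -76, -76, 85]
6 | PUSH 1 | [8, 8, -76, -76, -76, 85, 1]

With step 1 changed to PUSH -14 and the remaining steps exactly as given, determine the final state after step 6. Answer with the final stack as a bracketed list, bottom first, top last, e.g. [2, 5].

(re-executing from step 1 with the substitution; state before step 1: [8])
1 | PUSH -14 | [8, -14]
2 | PUSH -76 | [8, -14, -76]
3 | DUP | [8, -14, -76, -76]
4 | DUP | [8, -14, -76, -76, -76]
5 | PUSH 85 | [8, -14, -76, -76, -76, 85]
6 | PUSH 1 | [8, -14, -76, -76, -76, 85, 1]

[8, -14, -76, -76, -76, 85, 1]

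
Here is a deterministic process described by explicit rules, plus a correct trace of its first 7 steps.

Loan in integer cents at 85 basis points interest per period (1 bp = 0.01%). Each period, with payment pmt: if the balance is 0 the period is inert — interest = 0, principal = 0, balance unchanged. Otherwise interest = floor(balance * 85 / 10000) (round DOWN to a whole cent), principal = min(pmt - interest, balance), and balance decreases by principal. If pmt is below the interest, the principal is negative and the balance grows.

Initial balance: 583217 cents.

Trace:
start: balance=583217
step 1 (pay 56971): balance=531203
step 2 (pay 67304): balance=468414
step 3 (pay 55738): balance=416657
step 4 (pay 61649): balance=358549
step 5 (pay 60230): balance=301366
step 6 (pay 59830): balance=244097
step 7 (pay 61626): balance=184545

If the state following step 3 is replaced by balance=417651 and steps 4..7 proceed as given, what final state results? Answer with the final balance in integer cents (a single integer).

185575

state after step 3 := balance=417651
step 4 (pay 61649): balance=359552
step 5 (pay 60230): balance=302378
step 6 (pay 59830): balance=245118
step 7 (pay 61626): balance=185575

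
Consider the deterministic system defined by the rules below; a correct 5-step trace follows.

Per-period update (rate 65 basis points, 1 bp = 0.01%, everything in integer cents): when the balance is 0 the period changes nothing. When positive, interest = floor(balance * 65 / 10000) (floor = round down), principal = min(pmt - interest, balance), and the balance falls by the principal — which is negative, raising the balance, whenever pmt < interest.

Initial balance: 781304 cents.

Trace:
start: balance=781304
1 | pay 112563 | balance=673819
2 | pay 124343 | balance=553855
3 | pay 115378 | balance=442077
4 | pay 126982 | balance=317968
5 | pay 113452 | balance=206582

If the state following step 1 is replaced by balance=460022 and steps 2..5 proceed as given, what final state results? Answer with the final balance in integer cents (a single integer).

0

state after step 1 := balance=460022
2 | pay 124343 | balance=338669
3 | pay 115378 | balance=225492
4 | pay 126982 | balance=99975
5 | pay 113452 | balance=0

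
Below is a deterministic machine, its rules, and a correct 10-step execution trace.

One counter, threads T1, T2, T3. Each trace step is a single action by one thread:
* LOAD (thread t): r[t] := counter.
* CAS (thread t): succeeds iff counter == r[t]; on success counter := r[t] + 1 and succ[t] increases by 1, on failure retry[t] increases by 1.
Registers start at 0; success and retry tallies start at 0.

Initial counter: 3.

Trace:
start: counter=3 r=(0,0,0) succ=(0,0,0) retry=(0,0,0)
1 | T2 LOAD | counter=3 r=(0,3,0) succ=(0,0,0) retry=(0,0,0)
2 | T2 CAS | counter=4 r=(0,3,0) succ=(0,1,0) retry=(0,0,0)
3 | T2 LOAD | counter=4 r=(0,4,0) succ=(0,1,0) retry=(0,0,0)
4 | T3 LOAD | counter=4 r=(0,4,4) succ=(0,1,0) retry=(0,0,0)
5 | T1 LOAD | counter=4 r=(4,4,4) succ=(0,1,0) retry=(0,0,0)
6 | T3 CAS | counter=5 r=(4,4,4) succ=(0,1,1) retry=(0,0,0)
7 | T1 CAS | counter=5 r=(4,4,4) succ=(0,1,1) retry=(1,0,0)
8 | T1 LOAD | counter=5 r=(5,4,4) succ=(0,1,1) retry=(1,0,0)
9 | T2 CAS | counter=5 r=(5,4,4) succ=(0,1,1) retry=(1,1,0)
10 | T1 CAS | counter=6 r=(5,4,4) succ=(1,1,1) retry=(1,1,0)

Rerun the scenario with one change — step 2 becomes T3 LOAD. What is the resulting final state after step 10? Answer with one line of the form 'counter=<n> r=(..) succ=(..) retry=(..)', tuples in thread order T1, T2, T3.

counter=5 r=(4,3,3) succ=(1,0,1) retry=(1,1,0)

(re-executing from step 2 with the substitution; state before step 2: counter=3 r=(0,3,0) succ=(0,0,0) retry=(0,0,0))
2 | T3 LOAD | counter=3 r=(0,3,3) succ=(0,0,0) retry=(0,0,0)
3 | T2 LOAD | counter=3 r=(0,3,3) succ=(0,0,0) retry=(0,0,0)
4 | T3 LOAD | counter=3 r=(0,3,3) succ=(0,0,0) retry=(0,0,0)
5 | T1 LOAD | counter=3 r=(3,3,3) succ=(0,0,0) retry=(0,0,0)
6 | T3 CAS | counter=4 r=(3,3,3) succ=(0,0,1) retry=(0,0,0)
7 | T1 CAS | counter=4 r=(3,3,3) succ=(0,0,1) retry=(1,0,0)
8 | T1 LOAD | counter=4 r=(4,3,3) succ=(0,0,1) retry=(1,0,0)
9 | T2 CAS | counter=4 r=(4,3,3) succ=(0,0,1) retry=(1,1,0)
10 | T1 CAS | counter=5 r=(4,3,3) succ=(1,0,1) retry=(1,1,0)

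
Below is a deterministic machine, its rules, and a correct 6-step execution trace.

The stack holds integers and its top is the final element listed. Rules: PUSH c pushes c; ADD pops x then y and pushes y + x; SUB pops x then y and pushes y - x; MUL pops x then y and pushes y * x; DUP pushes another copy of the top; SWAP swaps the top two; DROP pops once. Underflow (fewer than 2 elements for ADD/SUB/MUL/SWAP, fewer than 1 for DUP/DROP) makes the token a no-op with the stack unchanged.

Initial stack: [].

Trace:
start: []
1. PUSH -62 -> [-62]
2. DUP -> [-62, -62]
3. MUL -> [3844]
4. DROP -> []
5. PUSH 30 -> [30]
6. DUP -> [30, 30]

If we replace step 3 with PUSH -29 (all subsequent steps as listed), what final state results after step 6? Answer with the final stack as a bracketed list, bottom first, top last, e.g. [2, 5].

(re-executing from step 3 with the substitution; state before step 3: [-62, -62])
3. PUSH -29 -> [-62, -62, -29]
4. DROP -> [-62, -62]
5. PUSH 30 -> [-62, -62, 30]
6. DUP -> [-62, -62, 30, 30]

[-62, -62, 30, 30]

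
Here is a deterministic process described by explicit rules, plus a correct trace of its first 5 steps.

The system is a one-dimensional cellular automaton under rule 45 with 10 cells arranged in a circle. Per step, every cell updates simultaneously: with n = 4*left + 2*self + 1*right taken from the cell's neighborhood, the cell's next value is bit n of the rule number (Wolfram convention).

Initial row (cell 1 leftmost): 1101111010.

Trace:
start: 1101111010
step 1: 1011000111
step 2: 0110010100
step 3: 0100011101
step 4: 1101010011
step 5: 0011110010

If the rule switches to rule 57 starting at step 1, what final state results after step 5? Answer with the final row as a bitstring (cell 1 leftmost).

0110101011

(re-executing steps 1..5 under rule 57; state before step 1: 1101111010)
step 1: 1011000101
step 2: 0110110011
step 3: 1101101010
step 4: 1011010101
step 5: 0110101011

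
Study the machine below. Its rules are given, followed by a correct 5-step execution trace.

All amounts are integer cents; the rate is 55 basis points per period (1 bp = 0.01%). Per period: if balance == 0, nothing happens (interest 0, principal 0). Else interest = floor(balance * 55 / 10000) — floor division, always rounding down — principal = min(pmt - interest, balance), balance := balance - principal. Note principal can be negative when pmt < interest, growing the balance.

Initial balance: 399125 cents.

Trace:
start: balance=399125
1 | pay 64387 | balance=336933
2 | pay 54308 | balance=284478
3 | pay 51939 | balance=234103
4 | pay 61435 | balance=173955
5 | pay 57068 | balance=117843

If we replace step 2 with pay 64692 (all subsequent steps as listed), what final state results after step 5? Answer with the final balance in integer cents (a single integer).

107288

(re-executing from step 2 with the substitution; state before step 2: balance=336933)
2 | pay 64692 | balance=274094
3 | pay 51939 | balance=223662
4 | pay 61435 | balance=163457
5 | pay 57068 | balance=107288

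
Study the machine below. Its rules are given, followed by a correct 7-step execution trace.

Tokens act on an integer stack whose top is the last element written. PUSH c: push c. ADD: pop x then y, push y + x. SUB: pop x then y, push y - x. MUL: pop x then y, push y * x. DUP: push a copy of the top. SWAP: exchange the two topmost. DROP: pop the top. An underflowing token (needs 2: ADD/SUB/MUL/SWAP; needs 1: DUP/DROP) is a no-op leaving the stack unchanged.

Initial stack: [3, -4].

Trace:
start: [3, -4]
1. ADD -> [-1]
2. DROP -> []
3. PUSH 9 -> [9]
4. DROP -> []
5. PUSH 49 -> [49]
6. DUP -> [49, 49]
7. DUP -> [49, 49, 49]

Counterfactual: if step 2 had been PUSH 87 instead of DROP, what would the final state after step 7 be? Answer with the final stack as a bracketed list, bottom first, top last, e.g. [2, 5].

(re-executing from step 2 with the substitution; state before step 2: [-1])
2. PUSH 87 -> [-1, 87]
3. PUSH 9 -> [-1, 87, 9]
4. DROP -> [-1, 87]
5. PUSH 49 -> [-1, 87, 49]
6. DUP -> [-1, 87, 49, 49]
7. DUP -> [-1, 87, 49, 49, 49]

[-1, 87, 49, 49, 49]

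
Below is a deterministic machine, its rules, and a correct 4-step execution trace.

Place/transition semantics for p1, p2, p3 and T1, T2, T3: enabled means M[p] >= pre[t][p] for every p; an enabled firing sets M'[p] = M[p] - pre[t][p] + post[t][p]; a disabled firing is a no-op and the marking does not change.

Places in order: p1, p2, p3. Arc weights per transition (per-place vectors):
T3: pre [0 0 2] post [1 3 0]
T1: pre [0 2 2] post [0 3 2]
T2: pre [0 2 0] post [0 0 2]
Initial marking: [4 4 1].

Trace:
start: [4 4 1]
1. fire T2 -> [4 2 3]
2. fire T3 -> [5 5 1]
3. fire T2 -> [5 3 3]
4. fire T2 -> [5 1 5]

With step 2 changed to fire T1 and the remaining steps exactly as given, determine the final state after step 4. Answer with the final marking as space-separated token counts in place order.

(re-executing from step 2 with the substitution; state before step 2: [4 2 3])
2. fire T1 -> [4 3 3]
3. fire T2 -> [4 1 5]
4. fire T2 -> [4 1 5]

4 1 5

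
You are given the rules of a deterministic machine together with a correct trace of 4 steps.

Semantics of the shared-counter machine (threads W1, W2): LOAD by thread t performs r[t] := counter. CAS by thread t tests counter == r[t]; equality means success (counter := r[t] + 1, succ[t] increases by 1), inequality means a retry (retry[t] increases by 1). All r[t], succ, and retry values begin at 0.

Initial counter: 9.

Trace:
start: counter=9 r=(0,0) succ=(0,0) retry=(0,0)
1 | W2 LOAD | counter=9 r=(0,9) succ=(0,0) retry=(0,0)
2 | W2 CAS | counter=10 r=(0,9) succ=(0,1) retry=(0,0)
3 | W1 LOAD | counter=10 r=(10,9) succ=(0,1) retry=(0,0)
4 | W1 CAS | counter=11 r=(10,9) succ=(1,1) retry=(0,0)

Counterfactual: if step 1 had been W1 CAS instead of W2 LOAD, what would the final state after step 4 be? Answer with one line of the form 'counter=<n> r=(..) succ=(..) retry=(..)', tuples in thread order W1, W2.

(re-executing from step 1 with the substitution; state before step 1: counter=9 r=(0,0) succ=(0,0) retry=(0,0))
1 | W1 CAS | counter=9 r=(0,0) succ=(0,0) retry=(1,0)
2 | W2 CAS | counter=9 r=(0,0) succ=(0,0) retry=(1,1)
3 | W1 LOAD | counter=9 r=(9,0) succ=(0,0) retry=(1,1)
4 | W1 CAS | counter=10 r=(9,0) succ=(1,0) retry=(1,1)

counter=10 r=(9,0) succ=(1,0) retry=(1,1)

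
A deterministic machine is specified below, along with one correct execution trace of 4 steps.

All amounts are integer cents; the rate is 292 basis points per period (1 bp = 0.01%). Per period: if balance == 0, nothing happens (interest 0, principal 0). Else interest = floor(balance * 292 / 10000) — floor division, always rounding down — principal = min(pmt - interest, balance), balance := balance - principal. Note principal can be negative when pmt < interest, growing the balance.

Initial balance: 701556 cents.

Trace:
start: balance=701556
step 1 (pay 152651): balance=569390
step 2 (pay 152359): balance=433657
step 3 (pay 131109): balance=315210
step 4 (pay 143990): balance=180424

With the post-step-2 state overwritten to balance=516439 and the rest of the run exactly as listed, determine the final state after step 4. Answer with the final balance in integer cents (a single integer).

state after step 2 := balance=516439
step 3 (pay 131109): balance=400410
step 4 (pay 143990): balance=268111

268111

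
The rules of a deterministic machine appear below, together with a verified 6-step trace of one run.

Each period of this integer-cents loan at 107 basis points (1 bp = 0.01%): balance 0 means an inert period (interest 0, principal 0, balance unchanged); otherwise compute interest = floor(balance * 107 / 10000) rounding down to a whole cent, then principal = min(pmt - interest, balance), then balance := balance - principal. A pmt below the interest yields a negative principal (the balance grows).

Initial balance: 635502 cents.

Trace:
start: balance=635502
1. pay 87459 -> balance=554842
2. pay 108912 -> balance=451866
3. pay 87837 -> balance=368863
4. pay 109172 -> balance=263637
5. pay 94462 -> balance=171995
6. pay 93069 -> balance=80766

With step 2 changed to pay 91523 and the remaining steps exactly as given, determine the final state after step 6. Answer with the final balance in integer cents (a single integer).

98912

(re-executing from step 2 with the substitution; state before step 2: balance=554842)
2. pay 91523 -> balance=469255
3. pay 87837 -> balance=386439
4. pay 109172 -> balance=281401
5. pay 94462 -> balance=189949
6. pay 93069 -> balance=98912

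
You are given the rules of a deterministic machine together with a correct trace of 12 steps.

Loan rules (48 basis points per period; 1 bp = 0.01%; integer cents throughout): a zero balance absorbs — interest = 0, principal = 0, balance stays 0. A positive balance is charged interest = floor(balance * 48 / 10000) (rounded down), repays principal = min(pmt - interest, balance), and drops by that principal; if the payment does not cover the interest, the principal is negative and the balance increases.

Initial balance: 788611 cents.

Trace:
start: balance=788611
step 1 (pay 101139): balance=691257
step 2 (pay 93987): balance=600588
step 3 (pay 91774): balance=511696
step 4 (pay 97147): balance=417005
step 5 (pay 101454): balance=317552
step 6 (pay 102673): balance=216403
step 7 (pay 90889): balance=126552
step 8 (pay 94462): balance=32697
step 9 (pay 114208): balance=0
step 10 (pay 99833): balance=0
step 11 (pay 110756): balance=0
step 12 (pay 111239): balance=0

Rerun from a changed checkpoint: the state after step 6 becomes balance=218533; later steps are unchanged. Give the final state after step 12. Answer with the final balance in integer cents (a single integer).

state after step 6 := balance=218533
step 7 (pay 90889): balance=128692
step 8 (pay 94462): balance=34847
step 9 (pay 114208): balance=0
step 10 (pay 99833): balance=0
step 11 (pay 110756): balance=0
step 12 (pay 111239): balance=0

0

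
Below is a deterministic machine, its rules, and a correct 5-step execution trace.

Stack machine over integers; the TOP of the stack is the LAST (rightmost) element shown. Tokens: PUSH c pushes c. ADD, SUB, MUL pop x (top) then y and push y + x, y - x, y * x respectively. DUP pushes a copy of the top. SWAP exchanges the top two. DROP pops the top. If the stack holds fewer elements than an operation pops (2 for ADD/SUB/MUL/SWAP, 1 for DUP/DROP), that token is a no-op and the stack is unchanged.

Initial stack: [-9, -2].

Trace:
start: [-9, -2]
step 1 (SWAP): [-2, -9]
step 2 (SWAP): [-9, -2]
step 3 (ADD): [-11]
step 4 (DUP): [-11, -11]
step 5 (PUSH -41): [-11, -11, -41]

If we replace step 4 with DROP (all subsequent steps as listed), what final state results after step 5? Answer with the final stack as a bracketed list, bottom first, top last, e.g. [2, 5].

[-41]

(re-executing from step 4 with the substitution; state before step 4: [-11])
step 4 (DROP): []
step 5 (PUSH -41): [-41]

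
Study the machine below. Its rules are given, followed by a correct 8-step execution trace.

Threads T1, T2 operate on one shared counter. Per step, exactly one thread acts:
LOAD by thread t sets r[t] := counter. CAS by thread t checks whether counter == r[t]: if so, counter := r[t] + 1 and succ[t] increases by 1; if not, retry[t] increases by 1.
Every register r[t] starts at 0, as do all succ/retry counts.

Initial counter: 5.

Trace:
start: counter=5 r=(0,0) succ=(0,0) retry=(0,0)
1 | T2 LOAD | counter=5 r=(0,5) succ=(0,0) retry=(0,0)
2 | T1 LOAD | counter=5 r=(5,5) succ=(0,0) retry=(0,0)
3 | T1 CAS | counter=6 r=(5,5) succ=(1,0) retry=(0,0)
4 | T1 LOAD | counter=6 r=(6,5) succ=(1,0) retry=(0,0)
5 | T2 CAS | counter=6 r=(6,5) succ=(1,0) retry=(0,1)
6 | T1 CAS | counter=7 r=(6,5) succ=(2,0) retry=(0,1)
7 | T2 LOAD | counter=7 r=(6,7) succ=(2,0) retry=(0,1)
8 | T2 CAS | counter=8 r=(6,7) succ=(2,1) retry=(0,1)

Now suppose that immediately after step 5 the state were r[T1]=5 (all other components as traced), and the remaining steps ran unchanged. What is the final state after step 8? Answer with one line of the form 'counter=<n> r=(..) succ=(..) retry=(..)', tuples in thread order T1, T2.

state after step 5 := counter=6 r=(5,5) succ=(1,0) retry=(0,1)
6 | T1 CAS | counter=6 r=(5,5) succ=(1,0) retry=(1,1)
7 | T2 LOAD | counter=6 r=(5,6) succ=(1,0) retry=(1,1)
8 | T2 CAS | counter=7 r=(5,6) succ=(1,1) retry=(1,1)

counter=7 r=(5,6) succ=(1,1) retry=(1,1)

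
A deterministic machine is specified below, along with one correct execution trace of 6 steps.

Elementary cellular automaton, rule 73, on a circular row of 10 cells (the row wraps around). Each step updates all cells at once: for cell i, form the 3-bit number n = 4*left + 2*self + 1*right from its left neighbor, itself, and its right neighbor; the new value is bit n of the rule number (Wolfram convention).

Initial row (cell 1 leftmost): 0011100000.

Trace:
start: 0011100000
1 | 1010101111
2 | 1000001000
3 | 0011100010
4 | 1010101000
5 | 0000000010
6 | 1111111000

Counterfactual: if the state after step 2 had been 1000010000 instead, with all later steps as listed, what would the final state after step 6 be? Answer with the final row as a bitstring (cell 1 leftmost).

1011010110

state after step 2 := 1000010000
3 | 0011000110
4 | 1011010110
5 | 0011000110
6 | 1011010110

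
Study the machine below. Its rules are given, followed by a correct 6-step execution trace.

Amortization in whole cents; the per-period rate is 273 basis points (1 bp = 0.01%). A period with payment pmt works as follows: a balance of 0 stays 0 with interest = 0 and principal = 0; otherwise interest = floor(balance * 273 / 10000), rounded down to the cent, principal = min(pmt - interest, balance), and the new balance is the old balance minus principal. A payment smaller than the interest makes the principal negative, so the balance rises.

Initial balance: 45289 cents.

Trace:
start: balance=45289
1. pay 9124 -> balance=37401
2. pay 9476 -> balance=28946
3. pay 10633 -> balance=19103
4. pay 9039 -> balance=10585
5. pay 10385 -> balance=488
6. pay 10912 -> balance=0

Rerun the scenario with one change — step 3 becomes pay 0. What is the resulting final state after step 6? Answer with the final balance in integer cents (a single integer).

(re-executing from step 3 with the substitution; state before step 3: balance=28946)
3. pay 0 -> balance=29736
4. pay 9039 -> balance=21508
5. pay 10385 -> balance=11710
6. pay 10912 -> balance=1117

1117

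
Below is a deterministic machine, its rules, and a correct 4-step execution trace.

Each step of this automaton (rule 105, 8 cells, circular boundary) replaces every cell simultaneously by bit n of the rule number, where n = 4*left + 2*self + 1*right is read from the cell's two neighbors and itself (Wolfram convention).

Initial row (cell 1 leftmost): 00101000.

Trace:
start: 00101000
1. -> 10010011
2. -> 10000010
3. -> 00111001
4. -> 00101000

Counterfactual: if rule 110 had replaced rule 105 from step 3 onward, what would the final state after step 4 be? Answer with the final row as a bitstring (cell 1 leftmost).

(re-executing steps 3..4 under rule 110; state before step 3: 10000010)
3. -> 10000111
4. -> 10001100

10001100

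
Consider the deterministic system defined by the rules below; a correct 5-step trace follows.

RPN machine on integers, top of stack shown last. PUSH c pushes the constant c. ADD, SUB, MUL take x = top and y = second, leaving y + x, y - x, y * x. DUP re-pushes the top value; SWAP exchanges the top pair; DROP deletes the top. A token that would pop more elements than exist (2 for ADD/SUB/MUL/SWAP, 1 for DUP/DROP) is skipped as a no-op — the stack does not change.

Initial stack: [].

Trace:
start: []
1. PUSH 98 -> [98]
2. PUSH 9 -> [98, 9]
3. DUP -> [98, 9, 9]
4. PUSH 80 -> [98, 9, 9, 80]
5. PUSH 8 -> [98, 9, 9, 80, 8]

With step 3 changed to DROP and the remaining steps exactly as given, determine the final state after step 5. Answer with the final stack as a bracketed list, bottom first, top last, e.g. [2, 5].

[98, 80, 8]

(re-executing from step 3 with the substitution; state before step 3: [98, 9])
3. DROP -> [98]
4. PUSH 80 -> [98, 80]
5. PUSH 8 -> [98, 80, 8]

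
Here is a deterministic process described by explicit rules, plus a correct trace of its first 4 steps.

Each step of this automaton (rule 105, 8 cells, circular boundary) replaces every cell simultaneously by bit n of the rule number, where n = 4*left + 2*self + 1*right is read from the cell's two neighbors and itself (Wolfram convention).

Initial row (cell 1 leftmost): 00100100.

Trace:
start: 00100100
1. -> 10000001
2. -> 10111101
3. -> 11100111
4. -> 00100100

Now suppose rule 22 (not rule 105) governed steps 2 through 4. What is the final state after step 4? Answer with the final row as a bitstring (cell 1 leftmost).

(re-executing steps 2..4 under rule 22; state before step 2: 10000001)
2. -> 01000010
3. -> 11100111
4. -> 00011000

00011000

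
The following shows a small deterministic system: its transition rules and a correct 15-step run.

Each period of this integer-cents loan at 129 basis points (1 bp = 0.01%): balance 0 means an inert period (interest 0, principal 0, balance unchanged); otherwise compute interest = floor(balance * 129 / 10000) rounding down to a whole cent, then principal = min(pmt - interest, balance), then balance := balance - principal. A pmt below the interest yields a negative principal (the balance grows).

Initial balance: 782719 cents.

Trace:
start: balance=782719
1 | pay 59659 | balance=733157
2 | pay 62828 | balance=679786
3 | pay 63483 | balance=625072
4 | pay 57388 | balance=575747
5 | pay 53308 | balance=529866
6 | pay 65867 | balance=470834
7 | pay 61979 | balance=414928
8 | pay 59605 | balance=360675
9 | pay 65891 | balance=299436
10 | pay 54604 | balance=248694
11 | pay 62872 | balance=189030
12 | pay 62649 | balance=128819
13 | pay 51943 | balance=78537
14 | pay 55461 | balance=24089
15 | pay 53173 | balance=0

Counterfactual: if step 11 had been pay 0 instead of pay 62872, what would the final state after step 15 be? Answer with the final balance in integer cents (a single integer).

(re-executing from step 11 with the substitution; state before step 11: balance=248694)
11 | pay 0 | balance=251902
12 | pay 62649 | balance=192502
13 | pay 51943 | balance=143042
14 | pay 55461 | balance=89426
15 | pay 53173 | balance=37406

37406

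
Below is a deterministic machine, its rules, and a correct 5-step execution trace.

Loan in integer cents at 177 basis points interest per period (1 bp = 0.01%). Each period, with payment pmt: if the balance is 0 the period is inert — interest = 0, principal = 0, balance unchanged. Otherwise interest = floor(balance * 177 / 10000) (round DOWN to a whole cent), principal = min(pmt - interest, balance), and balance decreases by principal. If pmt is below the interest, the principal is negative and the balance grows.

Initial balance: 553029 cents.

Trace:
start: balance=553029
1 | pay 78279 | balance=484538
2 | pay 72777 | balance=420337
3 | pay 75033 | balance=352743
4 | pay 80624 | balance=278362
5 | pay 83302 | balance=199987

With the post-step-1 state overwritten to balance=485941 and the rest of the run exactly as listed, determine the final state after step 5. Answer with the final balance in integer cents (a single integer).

201493

state after step 1 := balance=485941
2 | pay 72777 | balance=421765
3 | pay 75033 | balance=354197
4 | pay 80624 | balance=279842
5 | pay 83302 | balance=201493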